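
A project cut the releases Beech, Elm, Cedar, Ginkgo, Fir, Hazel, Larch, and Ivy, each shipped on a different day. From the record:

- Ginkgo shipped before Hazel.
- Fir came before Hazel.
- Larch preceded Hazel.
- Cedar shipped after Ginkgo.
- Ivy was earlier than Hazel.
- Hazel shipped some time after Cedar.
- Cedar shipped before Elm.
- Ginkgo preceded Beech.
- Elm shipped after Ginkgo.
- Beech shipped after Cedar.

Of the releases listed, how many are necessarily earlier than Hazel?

Directly stated before Hazel: Cedar, Fir, Ginkgo, Ivy, and Larch.
No chain forces Beech (or any of the others) ahead of Hazel.
That's Cedar, Fir, Ginkgo, Ivy, and Larch — 5 in all.

5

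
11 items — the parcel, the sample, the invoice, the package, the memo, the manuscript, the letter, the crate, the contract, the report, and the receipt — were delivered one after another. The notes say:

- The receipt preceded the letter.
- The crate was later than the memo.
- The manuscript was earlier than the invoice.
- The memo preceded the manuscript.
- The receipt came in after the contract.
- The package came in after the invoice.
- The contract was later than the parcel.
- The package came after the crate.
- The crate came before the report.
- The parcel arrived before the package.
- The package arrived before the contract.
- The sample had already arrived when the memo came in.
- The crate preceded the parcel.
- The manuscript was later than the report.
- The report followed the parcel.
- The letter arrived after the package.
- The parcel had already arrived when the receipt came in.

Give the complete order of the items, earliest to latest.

The constraints fix every adjacent pair, so only one ordering works:
the sample → the memo → the crate → the parcel → the report → the manuscript → the invoice → the package → the contract → the receipt → the letter.

the sample, the memo, the crate, the parcel, the report, the manuscript, the invoice, the package, the contract, the receipt, the letter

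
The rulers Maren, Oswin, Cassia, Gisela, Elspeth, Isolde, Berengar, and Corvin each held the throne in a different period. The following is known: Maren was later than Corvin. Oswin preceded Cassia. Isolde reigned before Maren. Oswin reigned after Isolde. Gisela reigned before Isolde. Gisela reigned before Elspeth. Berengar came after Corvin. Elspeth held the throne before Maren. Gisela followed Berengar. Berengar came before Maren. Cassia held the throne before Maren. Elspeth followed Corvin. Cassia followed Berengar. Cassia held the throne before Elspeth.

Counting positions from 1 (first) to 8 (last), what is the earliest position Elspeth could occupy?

Berengar, Cassia, Corvin, Gisela, Isolde, and Oswin must all come before Elspeth — 6 forced predecessors.
Nothing else is forced ahead of Elspeth, so their earliest slot is position 6 + 1 = 7.

7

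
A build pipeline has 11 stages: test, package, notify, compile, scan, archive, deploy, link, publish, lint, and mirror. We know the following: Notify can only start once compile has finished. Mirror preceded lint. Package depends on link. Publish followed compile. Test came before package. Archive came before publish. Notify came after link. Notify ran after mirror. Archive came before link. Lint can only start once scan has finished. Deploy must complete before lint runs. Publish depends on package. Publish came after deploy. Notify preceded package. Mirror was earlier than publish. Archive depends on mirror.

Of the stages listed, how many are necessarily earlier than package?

Directly stated before package: link, notify, and test.
Archive reaches package via archive → link → package.
Compile reaches package via compile → notify → package.
Mirror reaches package via mirror → notify → package.
No chain forces publish (or any of the others) ahead of package.
That's archive, compile, link, mirror, notify, and test — 6 in all.

6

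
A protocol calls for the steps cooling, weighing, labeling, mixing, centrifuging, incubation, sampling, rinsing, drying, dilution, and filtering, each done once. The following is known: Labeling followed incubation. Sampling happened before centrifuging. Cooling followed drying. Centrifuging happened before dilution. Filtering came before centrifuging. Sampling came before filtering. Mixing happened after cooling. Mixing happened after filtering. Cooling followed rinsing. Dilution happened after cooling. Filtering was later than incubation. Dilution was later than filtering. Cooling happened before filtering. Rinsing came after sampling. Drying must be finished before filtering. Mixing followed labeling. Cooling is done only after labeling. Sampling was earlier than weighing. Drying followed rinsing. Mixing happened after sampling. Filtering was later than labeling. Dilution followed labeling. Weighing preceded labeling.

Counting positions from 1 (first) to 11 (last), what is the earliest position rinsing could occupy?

Sampling must come before rinsing — 1 forced predecessor.
Nothing else is forced ahead of rinsing, so its earliest slot is position 1 + 1 = 2.

2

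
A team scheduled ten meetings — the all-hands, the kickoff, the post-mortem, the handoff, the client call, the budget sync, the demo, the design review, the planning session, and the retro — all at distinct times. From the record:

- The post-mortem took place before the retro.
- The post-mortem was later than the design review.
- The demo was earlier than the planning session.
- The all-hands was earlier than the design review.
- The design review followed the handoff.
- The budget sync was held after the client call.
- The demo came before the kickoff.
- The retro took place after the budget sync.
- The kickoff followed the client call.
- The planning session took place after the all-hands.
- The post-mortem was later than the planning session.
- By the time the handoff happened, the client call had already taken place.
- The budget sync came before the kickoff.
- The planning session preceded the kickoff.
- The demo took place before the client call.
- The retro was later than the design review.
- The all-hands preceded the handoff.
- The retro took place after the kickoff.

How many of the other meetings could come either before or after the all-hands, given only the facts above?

Forced after the all-hands: the design review, the handoff, the kickoff, the planning session, the post-mortem, and the retro.
That leaves the budget sync, the client call, and the demo with no forced order relative to the all-hands — 3.

3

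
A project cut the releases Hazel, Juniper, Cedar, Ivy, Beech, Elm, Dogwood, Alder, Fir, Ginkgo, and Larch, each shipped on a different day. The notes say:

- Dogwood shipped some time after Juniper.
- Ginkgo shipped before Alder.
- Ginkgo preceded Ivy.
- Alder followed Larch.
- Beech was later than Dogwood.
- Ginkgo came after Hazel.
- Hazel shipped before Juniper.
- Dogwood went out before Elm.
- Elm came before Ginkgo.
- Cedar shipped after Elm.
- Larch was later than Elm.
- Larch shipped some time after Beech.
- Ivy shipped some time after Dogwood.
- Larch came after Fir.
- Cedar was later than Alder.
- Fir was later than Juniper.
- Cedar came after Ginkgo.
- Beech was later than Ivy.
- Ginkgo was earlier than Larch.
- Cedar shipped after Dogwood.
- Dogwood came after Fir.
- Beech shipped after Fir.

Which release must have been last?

Every other release has a chain of constraints placing it before Cedar, so Cedar is last.

Cedar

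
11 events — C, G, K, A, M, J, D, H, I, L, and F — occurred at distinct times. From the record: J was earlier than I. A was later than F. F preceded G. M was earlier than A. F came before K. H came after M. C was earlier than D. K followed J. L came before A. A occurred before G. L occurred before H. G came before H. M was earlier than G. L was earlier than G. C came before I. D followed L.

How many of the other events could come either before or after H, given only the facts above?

5

Forced before H: A, F, G, L, and M.
That leaves C, D, I, J, and K with no forced order relative to H — 5.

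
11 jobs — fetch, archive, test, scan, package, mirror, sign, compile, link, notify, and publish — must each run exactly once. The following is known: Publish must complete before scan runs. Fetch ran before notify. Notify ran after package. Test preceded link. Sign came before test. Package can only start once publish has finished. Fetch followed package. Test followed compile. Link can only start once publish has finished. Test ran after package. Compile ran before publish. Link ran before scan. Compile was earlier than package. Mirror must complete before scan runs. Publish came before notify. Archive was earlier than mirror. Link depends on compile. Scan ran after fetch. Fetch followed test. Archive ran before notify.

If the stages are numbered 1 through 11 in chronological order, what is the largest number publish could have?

Publish must come before fetch, link, notify, package, scan, and test — 6 stages forced after it.
Everything else can be placed before publish in some valid order, so publish can sit as late as position 11 − 6 = 5.

5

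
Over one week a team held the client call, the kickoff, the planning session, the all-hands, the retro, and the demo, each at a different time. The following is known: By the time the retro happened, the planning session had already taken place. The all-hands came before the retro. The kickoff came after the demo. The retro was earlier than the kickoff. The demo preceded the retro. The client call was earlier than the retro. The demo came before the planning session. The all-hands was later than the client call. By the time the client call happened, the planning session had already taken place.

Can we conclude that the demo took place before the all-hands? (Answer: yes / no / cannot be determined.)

Chain the constraints: the demo → the planning session → the client call → the all-hands. Each link is directly stated, so the demo comes before the all-hands.

yes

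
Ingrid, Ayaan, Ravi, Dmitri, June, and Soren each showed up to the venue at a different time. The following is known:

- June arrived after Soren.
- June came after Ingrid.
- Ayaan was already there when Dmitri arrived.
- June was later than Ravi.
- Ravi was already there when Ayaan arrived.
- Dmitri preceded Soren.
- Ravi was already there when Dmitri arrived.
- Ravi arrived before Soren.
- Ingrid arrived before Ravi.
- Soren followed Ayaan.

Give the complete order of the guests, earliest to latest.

The constraints fix every adjacent pair, so only one ordering works:
Ingrid → Ravi → Ayaan → Dmitri → Soren → June.

Ingrid, Ravi, Ayaan, Dmitri, Soren, June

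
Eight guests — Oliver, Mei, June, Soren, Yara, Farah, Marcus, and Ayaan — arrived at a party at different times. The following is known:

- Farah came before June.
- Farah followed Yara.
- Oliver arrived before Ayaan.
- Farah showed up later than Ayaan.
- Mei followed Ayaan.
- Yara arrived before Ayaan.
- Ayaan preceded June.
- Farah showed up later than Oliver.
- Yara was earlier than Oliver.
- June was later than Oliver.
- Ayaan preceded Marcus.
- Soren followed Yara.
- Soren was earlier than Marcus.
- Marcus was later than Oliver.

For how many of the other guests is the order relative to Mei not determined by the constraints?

4

Forced before Mei: Ayaan, Oliver, and Yara.
That leaves Farah, June, Marcus, and Soren with no forced order relative to Mei — 4.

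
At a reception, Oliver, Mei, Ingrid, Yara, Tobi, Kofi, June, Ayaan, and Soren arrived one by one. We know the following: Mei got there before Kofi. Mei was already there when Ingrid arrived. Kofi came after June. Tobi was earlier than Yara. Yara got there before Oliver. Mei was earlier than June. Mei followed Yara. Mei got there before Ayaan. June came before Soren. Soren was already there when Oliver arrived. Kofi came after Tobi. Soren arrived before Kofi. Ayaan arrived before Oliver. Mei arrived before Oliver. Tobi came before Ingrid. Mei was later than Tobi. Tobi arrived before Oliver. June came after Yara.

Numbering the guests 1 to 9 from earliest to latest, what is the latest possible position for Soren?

Soren must come before Kofi and Oliver — 2 guests forced after them.
Everything else can be placed before Soren in some valid order, so Soren can sit as late as position 9 − 2 = 7.

7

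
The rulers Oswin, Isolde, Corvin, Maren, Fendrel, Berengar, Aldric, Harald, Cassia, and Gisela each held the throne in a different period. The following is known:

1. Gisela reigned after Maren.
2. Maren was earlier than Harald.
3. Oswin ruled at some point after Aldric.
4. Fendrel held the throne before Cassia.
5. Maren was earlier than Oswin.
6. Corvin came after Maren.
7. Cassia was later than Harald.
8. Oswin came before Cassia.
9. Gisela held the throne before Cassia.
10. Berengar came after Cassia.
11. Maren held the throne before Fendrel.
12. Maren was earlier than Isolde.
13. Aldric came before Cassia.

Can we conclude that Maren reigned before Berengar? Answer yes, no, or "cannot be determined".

Chain the constraints: Maren → Gisela → Cassia → Berengar. Each link is directly stated, so Maren comes before Berengar.

yes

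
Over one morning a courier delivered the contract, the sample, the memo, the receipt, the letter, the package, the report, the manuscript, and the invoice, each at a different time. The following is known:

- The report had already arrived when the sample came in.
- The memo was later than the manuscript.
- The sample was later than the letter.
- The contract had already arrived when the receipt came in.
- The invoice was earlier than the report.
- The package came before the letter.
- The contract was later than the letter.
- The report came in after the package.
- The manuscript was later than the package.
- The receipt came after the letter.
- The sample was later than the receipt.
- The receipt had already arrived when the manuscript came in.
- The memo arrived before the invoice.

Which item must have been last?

Every other item has a chain of constraints placing it before the sample, so the sample is last.

the sample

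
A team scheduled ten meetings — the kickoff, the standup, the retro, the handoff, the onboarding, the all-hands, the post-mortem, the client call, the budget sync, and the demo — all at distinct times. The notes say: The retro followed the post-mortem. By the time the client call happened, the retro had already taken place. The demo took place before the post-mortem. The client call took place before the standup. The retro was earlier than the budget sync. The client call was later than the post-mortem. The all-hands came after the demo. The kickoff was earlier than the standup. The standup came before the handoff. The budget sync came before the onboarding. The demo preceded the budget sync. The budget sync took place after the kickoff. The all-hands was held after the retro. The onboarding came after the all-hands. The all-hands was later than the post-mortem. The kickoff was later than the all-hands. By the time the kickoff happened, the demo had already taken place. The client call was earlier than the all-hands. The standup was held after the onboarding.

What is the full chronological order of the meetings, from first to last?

The constraints fix every adjacent pair, so only one ordering works:
the demo → the post-mortem → the retro → the client call → the all-hands → the kickoff → the budget sync → the onboarding → the standup → the handoff.

the demo, the post-mortem, the retro, the client call, the all-hands, the kickoff, the budget sync, the onboarding, the standup, the handoff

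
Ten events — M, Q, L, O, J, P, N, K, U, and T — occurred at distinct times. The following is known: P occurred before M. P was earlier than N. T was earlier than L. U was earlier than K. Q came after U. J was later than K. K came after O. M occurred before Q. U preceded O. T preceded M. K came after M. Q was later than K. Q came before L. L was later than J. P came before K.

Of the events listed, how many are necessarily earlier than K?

5

Directly stated before K: M, O, P, and U.
T reaches K via T → M → K.
That's M, O, P, T, and U — 5 in all.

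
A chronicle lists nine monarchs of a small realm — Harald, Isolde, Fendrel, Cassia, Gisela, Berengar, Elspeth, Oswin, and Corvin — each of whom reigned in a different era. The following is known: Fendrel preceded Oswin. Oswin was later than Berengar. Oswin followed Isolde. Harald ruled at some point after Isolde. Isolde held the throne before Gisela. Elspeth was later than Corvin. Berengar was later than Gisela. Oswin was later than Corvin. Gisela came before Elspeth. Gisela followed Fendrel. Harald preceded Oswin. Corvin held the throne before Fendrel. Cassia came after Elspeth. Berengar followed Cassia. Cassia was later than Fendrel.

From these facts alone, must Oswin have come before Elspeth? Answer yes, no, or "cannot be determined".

no

Tracing the constraints gives Elspeth → Cassia → Berengar → Oswin, so Elspeth must come before Oswin.
That means Oswin cannot be before Elspeth.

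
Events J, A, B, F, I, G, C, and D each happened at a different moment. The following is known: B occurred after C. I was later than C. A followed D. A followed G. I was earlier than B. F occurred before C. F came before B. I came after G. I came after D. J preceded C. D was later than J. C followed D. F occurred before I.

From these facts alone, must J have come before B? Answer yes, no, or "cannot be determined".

yes

Chain the constraints: J → C → B. Each link is directly stated, so J comes before B.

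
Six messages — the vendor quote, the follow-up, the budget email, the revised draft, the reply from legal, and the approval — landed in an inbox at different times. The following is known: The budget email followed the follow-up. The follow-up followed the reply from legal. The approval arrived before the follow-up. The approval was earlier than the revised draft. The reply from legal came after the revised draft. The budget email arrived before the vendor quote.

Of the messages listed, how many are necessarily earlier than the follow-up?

3

Directly stated before the follow-up: the approval and the reply from legal.
The revised draft reaches the follow-up via the revised draft → the reply from legal → the follow-up.
That's the approval, the reply from legal, and the revised draft — 3 in all.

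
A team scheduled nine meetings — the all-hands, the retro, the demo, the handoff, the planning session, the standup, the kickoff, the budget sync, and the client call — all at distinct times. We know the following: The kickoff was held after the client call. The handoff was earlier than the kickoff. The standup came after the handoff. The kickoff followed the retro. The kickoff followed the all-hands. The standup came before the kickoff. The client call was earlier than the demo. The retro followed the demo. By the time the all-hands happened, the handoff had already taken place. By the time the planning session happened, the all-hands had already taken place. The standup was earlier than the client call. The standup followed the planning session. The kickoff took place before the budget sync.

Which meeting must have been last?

Every other meeting has a chain of constraints placing it before the budget sync, so the budget sync is last.

the budget sync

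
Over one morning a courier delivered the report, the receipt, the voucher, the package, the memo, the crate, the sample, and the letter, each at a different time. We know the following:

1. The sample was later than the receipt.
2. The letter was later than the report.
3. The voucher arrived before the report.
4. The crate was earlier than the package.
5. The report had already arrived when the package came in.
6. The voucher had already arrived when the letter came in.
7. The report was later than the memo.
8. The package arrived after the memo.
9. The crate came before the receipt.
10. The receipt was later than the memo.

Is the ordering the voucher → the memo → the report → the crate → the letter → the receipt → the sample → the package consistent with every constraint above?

yes

Check each stated constraint against the proposed order — e.g. the report is ahead of the package; the memo is ahead of the package. Every pair is in the required order; nothing is violated.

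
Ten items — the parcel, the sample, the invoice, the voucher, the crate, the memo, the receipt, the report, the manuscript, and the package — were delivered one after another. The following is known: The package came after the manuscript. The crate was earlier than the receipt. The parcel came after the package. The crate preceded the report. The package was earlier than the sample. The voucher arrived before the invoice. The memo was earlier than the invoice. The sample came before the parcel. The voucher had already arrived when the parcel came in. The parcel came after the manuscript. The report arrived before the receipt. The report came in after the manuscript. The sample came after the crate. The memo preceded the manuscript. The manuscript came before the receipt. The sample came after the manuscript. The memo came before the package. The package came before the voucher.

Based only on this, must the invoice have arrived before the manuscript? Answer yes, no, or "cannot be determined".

Tracing the constraints gives the manuscript → the package → the voucher → the invoice, so the manuscript must come before the invoice.
That means the invoice cannot be before the manuscript.

no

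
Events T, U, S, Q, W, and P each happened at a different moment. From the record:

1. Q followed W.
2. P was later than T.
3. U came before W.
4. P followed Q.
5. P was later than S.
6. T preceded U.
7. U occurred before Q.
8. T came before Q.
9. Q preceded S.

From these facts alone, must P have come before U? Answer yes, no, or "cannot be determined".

Tracing the constraints gives U → Q → P, so U must come before P.
That means P cannot be before U.

no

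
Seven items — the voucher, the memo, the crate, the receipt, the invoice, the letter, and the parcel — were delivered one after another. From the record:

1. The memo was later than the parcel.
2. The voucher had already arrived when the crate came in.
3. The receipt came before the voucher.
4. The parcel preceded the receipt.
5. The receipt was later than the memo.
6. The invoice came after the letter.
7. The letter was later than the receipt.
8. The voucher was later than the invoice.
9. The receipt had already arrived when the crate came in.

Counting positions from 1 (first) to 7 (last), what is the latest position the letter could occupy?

4

The letter must come before the crate, the invoice, and the voucher — 3 items forced after it.
Everything else can be placed before the letter in some valid order, so the letter can sit as late as position 7 − 3 = 4.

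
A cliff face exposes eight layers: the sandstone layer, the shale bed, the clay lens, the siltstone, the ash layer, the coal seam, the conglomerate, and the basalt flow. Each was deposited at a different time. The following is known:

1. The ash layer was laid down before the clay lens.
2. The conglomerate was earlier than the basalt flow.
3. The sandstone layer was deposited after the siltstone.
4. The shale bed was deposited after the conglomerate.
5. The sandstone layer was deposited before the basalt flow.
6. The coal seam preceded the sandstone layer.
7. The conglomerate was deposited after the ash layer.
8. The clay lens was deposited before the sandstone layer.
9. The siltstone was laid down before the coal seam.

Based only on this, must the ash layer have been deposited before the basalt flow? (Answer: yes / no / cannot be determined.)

Chain the constraints: the ash layer → the conglomerate → the basalt flow. Each link is directly stated, so the ash layer comes before the basalt flow.

yes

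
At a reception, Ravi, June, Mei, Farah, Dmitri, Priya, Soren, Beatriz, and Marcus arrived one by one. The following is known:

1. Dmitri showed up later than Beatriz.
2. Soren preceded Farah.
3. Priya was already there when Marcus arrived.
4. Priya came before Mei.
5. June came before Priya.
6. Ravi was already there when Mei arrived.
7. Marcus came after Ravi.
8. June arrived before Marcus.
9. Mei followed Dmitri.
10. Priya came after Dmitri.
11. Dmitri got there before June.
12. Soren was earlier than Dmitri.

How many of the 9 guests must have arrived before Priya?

4

Directly stated before Priya: Dmitri and June.
Beatriz reaches Priya via Beatriz → Dmitri → Priya.
Soren reaches Priya via Soren → Dmitri → Priya.
No chain forces Mei (or any of the others) ahead of Priya.
That's Beatriz, Dmitri, June, and Soren — 4 in all.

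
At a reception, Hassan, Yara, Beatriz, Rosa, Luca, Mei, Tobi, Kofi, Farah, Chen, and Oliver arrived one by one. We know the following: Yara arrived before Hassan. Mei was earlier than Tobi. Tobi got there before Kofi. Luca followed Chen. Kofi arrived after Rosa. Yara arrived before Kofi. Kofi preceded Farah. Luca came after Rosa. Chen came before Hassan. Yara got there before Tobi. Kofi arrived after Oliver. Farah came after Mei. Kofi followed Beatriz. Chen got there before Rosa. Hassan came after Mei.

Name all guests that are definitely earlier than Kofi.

Beatriz, Chen, Mei, Oliver, Rosa, Tobi, Yara

Directly stated before Kofi: Beatriz, Oliver, Rosa, Tobi, and Yara.
Chen reaches Kofi via Chen → Rosa → Kofi.
Mei reaches Kofi via Mei → Tobi → Kofi.
No chain forces Luca (or any of the others) ahead of Kofi.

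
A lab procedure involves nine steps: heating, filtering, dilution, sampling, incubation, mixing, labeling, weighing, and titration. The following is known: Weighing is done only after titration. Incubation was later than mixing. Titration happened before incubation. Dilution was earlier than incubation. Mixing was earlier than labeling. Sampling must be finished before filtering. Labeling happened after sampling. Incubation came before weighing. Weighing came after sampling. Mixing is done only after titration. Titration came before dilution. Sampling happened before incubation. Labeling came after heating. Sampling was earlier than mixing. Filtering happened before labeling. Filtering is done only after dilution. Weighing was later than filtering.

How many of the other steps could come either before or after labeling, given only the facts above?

Forced before labeling: dilution, filtering, heating, mixing, sampling, and titration.
That leaves incubation and weighing with no forced order relative to labeling — 2.

2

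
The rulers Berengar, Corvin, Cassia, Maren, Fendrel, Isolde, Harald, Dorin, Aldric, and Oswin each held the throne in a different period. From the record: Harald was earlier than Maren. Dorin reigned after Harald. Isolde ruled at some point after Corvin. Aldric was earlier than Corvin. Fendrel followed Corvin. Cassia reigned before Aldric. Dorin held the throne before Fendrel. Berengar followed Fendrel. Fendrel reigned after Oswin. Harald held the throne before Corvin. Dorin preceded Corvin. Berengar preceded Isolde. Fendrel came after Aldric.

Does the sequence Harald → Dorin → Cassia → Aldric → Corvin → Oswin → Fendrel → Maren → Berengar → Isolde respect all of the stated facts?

Check each stated constraint against the proposed order — e.g. Dorin is ahead of Fendrel; Harald is ahead of Maren. Every pair is in the required order; nothing is violated.

yes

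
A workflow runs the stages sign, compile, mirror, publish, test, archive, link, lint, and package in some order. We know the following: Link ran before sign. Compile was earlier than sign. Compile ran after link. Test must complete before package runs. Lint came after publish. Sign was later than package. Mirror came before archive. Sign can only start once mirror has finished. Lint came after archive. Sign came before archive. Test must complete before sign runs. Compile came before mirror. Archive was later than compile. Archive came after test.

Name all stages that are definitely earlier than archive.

compile, link, mirror, package, sign, test

Directly stated before archive: compile, mirror, sign, and test.
Link reaches archive via link → compile → archive.
Package reaches archive via package → sign → archive.
No chain forces publish (or any of the others) ahead of archive.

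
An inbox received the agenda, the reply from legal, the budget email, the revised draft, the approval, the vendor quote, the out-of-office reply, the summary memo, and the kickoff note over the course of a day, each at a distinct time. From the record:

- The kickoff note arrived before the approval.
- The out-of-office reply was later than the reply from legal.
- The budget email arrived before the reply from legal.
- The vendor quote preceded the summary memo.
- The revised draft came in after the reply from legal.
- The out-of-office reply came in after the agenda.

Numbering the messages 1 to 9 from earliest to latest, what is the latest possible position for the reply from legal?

7

The reply from legal must come before the out-of-office reply and the revised draft — 2 messages forced after it.
Everything else can be placed before the reply from legal in some valid order, so the reply from legal can sit as late as position 9 − 2 = 7.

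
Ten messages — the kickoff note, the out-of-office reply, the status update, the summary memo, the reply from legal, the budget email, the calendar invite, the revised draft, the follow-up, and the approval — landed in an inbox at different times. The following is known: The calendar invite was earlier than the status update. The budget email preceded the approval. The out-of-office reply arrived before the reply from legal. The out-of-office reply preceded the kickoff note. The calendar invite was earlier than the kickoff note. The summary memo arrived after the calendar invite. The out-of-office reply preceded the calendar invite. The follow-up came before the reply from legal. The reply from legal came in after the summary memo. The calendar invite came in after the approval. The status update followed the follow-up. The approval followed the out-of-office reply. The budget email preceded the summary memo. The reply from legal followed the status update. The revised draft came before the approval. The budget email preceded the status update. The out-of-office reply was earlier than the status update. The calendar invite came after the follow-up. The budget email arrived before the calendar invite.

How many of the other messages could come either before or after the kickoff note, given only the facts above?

Forced before the kickoff note: the approval, the budget email, the calendar invite, the follow-up, the out-of-office reply, and the revised draft.
That leaves the reply from legal, the status update, and the summary memo with no forced order relative to the kickoff note — 3.

3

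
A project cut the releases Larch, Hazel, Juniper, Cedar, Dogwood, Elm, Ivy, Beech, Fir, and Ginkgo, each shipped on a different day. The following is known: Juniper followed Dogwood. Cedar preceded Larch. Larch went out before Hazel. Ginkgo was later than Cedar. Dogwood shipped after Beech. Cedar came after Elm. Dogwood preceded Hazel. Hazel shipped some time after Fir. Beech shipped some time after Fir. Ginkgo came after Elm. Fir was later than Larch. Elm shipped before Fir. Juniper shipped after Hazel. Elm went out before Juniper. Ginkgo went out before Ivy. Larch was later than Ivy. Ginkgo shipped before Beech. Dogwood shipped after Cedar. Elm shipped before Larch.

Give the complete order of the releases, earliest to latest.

Elm, Cedar, Ginkgo, Ivy, Larch, Fir, Beech, Dogwood, Hazel, Juniper

The constraints fix every adjacent pair, so only one ordering works:
Elm → Cedar → Ginkgo → Ivy → Larch → Fir → Beech → Dogwood → Hazel → Juniper.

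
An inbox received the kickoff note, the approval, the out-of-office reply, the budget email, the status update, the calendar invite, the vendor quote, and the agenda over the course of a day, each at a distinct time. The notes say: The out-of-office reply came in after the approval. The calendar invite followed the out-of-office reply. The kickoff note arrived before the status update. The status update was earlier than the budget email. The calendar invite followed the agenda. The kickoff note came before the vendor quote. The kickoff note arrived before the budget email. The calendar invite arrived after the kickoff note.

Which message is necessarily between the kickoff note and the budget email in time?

the status update

Tracing the constraints gives the kickoff note → the status update → the budget email, so the status update sits after the kickoff note and before the budget email.
No other message is forced both after the kickoff note and before the budget email.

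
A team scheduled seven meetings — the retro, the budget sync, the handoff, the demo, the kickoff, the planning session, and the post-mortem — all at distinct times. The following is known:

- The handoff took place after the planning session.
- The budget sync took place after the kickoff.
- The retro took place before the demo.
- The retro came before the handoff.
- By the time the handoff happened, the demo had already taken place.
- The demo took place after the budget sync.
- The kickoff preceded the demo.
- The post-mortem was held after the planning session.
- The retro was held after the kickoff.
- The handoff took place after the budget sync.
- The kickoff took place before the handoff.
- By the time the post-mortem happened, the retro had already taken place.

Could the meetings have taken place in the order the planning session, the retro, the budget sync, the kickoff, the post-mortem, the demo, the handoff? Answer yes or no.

The constraints require the kickoff before the retro, but in the proposed sequence the retro appears ahead of the kickoff. That one violation is enough.

no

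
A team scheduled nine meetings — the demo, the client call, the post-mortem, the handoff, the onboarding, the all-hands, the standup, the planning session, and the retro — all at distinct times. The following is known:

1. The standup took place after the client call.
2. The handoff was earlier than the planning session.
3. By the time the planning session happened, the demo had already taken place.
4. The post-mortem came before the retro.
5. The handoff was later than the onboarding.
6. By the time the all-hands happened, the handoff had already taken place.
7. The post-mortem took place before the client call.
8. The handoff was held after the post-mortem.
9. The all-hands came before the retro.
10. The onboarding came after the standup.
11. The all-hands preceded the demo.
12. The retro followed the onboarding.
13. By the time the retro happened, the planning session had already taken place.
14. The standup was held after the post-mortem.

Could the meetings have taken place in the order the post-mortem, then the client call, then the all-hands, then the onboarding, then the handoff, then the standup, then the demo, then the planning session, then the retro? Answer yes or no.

no

The constraints require the standup before the onboarding, but in the proposed sequence the onboarding appears ahead of the standup. That one violation is enough.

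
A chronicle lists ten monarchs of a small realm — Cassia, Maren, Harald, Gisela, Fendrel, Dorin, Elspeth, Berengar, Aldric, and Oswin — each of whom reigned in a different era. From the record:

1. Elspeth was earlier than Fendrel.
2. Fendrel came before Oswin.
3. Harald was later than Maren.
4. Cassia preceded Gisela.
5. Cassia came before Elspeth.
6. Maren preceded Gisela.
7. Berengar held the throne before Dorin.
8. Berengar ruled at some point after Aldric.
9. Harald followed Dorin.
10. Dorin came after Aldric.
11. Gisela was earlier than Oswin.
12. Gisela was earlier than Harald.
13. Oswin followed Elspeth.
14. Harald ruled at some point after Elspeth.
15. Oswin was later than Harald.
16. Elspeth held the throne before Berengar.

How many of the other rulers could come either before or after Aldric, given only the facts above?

5

Forced after Aldric: Berengar, Dorin, Harald, and Oswin.
That leaves Cassia, Elspeth, Fendrel, Gisela, and Maren with no forced order relative to Aldric — 5.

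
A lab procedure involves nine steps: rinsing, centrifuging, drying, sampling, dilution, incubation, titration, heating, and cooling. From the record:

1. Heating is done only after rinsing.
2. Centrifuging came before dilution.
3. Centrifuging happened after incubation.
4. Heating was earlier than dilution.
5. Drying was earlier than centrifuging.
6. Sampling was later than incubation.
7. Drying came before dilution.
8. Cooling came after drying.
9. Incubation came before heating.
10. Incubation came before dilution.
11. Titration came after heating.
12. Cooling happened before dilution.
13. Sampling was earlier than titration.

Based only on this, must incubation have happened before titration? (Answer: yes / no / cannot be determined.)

yes

Chain the constraints: incubation → sampling → titration. Each link is directly stated, so incubation comes before titration.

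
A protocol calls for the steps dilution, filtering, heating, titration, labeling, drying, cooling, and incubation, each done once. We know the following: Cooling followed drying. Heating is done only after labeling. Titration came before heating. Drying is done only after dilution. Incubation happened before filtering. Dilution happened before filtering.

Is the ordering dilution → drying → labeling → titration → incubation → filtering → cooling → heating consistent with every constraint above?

yes

Check each stated constraint against the proposed order — e.g. dilution is ahead of filtering; labeling is ahead of heating. Every pair is in the required order; nothing is violated.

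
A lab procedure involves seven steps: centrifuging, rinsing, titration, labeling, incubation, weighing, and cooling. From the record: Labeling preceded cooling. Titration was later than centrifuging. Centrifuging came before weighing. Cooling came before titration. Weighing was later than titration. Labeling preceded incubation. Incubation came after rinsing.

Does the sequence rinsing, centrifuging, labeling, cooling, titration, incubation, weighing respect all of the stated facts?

yes

Check each stated constraint against the proposed order — e.g. rinsing is ahead of incubation; centrifuging is ahead of weighing. Every pair is in the required order; nothing is violated.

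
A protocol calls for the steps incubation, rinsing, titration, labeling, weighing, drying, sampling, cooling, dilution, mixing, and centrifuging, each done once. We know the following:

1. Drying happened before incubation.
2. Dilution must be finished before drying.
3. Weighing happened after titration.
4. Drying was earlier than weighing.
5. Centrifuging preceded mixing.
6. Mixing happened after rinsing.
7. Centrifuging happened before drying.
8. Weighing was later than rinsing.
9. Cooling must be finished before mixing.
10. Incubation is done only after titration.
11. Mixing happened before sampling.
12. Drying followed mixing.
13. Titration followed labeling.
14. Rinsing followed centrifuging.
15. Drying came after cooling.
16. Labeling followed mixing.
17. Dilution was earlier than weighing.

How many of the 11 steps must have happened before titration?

Directly stated before titration: labeling.
Centrifuging reaches titration via centrifuging → mixing → labeling → titration.
Cooling reaches titration via cooling → mixing → labeling → titration.
Mixing reaches titration via mixing → labeling → titration.
Likewise rinsing reaches titration by chaining the stated constraints.
That's centrifuging, cooling, labeling, mixing, and rinsing — 5 in all.

5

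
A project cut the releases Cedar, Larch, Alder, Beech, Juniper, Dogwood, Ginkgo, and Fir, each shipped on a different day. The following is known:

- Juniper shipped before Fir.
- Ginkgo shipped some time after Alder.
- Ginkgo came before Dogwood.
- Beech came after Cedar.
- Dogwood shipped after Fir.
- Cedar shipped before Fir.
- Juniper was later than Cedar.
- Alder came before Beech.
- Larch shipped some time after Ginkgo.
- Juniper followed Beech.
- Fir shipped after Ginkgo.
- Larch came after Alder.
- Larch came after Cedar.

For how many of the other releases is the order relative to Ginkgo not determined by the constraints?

Forced before Ginkgo: Alder; forced after Ginkgo: Dogwood, Fir, and Larch.
That leaves Beech, Cedar, and Juniper with no forced order relative to Ginkgo — 3.

3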